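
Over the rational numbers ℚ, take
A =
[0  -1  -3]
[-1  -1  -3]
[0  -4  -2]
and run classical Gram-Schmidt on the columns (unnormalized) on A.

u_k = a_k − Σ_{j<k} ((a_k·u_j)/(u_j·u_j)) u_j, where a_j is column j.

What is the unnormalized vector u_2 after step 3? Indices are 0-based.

Step 1: u_0 = a_0 = (0, -1, 0).
Step 2: u_1 = a_1 − (1)·u_0 = (-1, 0, -4).
Step 3: u_2 = a_2 − (3)·u_0 − (11/17)·u_1 = (-40/17, 0, 10/17).

u_2 = (-40/17, 0, 10/17)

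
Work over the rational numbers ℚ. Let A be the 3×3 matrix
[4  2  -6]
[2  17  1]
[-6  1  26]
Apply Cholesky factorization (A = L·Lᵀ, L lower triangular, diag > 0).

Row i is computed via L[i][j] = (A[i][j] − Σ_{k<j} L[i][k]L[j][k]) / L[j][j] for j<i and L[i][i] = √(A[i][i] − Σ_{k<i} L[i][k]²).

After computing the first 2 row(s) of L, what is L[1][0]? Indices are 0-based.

L[1][0] = 1

Step 1: L[0][0] = √(4) = 2.
  L[1][0] = (2) / L[0][0] = 1.
Step 2: L[1][1] = √(16) = 4.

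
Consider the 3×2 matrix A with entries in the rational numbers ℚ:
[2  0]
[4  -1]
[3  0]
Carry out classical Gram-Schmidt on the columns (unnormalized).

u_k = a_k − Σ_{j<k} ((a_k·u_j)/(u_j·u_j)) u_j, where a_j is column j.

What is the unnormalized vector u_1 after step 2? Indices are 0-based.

Step 1: u_0 = a_0 = (2, 4, 3).
Step 2: u_1 = a_1 − (-4/29)·u_0 = (8/29, -13/29, 12/29).

u_1 = (8/29, -13/29, 12/29)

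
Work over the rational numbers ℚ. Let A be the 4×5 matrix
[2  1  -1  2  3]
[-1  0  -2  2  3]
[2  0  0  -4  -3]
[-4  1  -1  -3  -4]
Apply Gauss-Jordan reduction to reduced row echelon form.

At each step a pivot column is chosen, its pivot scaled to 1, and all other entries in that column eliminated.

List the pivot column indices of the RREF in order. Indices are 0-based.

pivot columns: 0, 1, 2, 3

pivot(0,0)=2: scale R0 → (1, 1/2, -1/2, 1, 3/2)
  clear (1,0): R1 −= (-1)R0 → (0, 1/2, -5/2, 3, 9/2)
  clear (2,0): R2 −= (2)R0 → (0, -1, 1, -6, -6)
  clear (3,0): R3 −= (-4)R0 → (0, 3, -3, 1, 2)
pivot(1,1)=1/2: scale R1 → (0, 1, -5, 6, 9)
  clear (0,1): R0 −= (1/2)R1 → (1, 0, 2, -2, -3)
  clear (2,1): R2 −= (-1)R1 → (0, 0, -4, 0, 3)
  clear (3,1): R3 −= (3)R1 → (0, 0, 12, -17, -25)
pivot(2,2)=-4: scale R2 → (0, 0, 1, 0, -3/4)
  clear (0,2): R0 −= (2)R2 → (1, 0, 0, -2, -3/2)
  clear (1,2): R1 −= (-5)R2 → (0, 1, 0, 6, 21/4)
  clear (3,2): R3 −= (12)R2 → (0, 0, 0, -17, -16)
pivot(3,3)=-17: scale R3 → (0, 0, 0, 1, 16/17)
  clear (0,3): R0 −= (-2)R3 → (1, 0, 0, 0, 13/34)
  clear (1,3): R1 −= (6)R3 → (0, 1, 0, 0, -27/68)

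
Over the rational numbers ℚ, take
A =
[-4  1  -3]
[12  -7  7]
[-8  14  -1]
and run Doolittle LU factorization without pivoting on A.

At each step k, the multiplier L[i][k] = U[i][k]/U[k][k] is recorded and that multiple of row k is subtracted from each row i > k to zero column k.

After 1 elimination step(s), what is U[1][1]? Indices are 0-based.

U[1][1] = -4

Step 1: pivot at (0,0) is -4.
  row1 ← row1 − (-3)·row0  ⇒  L[1][0]=-3, U row1=(0, -4, -2)
  row2 ← row2 − (2)·row0  ⇒  L[2][0]=2, U row2=(0, 12, 5)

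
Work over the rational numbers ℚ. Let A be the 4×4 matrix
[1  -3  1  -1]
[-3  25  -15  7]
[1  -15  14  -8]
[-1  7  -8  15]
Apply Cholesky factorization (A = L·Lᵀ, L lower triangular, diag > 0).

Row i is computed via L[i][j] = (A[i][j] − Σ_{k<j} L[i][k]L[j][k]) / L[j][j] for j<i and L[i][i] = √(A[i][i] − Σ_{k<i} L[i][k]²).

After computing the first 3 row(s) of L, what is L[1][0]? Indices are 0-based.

Step 1: L[0][0] = √(1) = 1.
  L[1][0] = (-3) / L[0][0] = -3.
Step 2: L[1][1] = √(16) = 4.
  L[2][0] = (1) / L[0][0] = 1.
  L[2][1] = (-12) / L[1][1] = -3.
Step 3: L[2][2] = √(4) = 2.

L[1][0] = -3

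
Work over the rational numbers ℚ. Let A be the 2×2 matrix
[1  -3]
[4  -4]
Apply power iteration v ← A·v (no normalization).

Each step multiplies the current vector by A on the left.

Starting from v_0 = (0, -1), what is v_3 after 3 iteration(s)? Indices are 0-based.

v_3 = (3, -20)

v_0 = (0, -1).
v_1 = A·v_0 = (3, 4).
v_2 = A·v_1 = (-9, -4).
v_3 = A·v_2 = (3, -20).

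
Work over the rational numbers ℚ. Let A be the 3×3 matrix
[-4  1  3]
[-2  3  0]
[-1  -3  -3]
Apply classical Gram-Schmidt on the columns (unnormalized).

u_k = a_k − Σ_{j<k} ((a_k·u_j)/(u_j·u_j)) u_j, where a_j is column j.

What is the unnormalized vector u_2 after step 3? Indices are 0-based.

Step 1: u_0 = a_0 = (-4, -2, -1).
Step 2: u_1 = a_1 − (-1/3)·u_0 = (-1/3, 7/3, -10/3).
Step 3: u_2 = a_2 − (-3/7)·u_0 − (27/50)·u_1 = (513/350, -741/350, -57/35).

u_2 = (513/350, -741/350, -57/35)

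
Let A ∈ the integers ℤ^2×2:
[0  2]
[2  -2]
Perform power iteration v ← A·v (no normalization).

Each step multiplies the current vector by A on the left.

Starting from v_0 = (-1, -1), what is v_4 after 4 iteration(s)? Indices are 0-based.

v_0 = (-1, -1).
v_1 = A·v_0 = (-2, 0).
v_2 = A·v_1 = (0, -4).
v_3 = A·v_2 = (-8, 8).
v_4 = A·v_3 = (16, -32).

v_4 = (16, -32)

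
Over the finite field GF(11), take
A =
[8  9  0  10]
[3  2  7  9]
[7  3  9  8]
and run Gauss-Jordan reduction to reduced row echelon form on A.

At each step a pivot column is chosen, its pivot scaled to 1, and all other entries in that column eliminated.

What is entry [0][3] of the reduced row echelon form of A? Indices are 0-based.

M[0][3] = 1

pivot(0,0)=8: scale R0 → (1, 8, 0, 4)
  clear (1,0): R1 −= (3)R0 → (0, 0, 7, 8)
  clear (2,0): R2 −= (7)R0 → (0, 2, 9, 2)
pivot(1,1): swap R1↔R2
pivot(1,1)=2: scale R1 → (0, 1, 10, 1)
  clear (0,1): R0 −= (8)R1 → (1, 0, 8, 7)
pivot(2,2)=7: scale R2 → (0, 0, 1, 9)
  clear (0,2): R0 −= (8)R2 → (1, 0, 0, 1)
  clear (1,2): R1 −= (10)R2 → (0, 1, 0, 10)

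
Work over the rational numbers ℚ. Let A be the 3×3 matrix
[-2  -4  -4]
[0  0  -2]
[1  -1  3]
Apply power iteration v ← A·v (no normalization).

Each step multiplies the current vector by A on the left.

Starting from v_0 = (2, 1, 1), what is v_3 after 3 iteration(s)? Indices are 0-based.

v_0 = (2, 1, 1).
v_1 = A·v_0 = (-12, -2, 4).
v_2 = A·v_1 = (16, -8, 2).
v_3 = A·v_2 = (-8, -4, 30).

v_3 = (-8, -4, 30)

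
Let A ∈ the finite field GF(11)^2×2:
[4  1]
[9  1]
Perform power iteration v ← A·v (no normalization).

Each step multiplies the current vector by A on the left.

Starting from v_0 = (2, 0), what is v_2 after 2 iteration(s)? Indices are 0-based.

v_2 = (6, 2)

v_0 = (2, 0).
v_1 = A·v_0 = (8, 7).
v_2 = A·v_1 = (6, 2).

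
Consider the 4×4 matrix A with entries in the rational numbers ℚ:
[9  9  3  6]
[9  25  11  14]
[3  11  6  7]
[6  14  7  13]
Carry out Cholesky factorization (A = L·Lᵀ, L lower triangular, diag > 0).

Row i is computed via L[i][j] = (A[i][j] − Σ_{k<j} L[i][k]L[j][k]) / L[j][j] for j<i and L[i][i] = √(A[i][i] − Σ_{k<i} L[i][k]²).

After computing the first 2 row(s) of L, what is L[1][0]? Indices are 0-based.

Step 1: L[0][0] = √(9) = 3.
  L[1][0] = (9) / L[0][0] = 3.
Step 2: L[1][1] = √(16) = 4.

L[1][0] = 3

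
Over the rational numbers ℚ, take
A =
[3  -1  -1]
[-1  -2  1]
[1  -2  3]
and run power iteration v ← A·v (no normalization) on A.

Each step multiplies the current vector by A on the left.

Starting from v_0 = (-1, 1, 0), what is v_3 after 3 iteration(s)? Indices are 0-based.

v_0 = (-1, 1, 0).
v_1 = A·v_0 = (-4, -1, -3).
v_2 = A·v_1 = (-8, 3, -11).
v_3 = A·v_2 = (-16, -9, -47).

v_3 = (-16, -9, -47)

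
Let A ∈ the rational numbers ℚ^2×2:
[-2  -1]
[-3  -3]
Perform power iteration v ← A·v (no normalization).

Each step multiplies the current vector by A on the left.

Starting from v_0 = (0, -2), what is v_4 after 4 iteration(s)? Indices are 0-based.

v_0 = (0, -2).
v_1 = A·v_0 = (2, 6).
v_2 = A·v_1 = (-10, -24).
v_3 = A·v_2 = (44, 102).
v_4 = A·v_3 = (-190, -438).

v_4 = (-190, -438)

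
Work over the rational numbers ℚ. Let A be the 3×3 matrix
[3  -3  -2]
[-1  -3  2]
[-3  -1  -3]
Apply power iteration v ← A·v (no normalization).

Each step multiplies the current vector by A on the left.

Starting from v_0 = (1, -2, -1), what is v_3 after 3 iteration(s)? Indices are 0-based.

v_3 = (192, -56, 82)

v_0 = (1, -2, -1).
v_1 = A·v_0 = (11, 3, 2).
v_2 = A·v_1 = (20, -16, -42).
v_3 = A·v_2 = (192, -56, 82).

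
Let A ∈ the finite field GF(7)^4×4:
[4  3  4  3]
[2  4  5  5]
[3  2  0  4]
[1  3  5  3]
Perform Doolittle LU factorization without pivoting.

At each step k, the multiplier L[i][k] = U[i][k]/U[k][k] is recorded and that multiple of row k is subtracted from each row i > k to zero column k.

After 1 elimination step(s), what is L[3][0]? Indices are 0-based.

L[3][0] = 2

Step 1: pivot at (0,0) is 4.
  row1 ← row1 − (4)·row0  ⇒  L[1][0]=4, U row1=(0, 6, 3, 0)
  row2 ← row2 − (6)·row0  ⇒  L[2][0]=6, U row2=(0, 5, 4, 0)
  row3 ← row3 − (2)·row0  ⇒  L[3][0]=2, U row3=(0, 4, 4, 4)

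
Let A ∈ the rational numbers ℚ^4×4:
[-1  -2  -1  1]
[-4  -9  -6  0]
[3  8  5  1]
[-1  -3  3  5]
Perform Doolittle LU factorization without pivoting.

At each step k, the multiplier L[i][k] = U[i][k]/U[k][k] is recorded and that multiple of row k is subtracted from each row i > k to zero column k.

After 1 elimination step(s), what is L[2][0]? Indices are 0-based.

L[2][0] = -3

[col 0] pivot -1
  R1 -= 4*R0 → (0, -1, -2, -4)  (L[1][0] := 4)
  R2 -= -3*R0 → (0, 2, 2, 4)  (L[2][0] := -3)
  R3 -= 1*R0 → (0, -1, 4, 4)  (L[3][0] := 1)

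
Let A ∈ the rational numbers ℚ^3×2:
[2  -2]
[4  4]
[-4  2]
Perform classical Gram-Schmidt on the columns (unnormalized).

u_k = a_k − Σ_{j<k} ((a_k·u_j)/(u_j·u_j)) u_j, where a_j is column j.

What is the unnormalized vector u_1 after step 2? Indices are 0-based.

Step 1: u_0 = a_0 = (2, 4, -4).
Step 2: u_1 = a_1 − (1/9)·u_0 = (-20/9, 32/9, 22/9).

u_1 = (-20/9, 32/9, 22/9)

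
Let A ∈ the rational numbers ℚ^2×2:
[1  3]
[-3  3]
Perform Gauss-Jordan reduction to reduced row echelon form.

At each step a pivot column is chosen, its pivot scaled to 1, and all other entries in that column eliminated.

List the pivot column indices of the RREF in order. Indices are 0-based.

pivot columns: 0, 1

pivot(0,0)=1: scale R0 → (1, 3)
  clear (1,0): R1 −= (-3)R0 → (0, 12)
pivot(1,1)=12: scale R1 → (0, 1)
  clear (0,1): R0 −= (3)R1 → (1, 0)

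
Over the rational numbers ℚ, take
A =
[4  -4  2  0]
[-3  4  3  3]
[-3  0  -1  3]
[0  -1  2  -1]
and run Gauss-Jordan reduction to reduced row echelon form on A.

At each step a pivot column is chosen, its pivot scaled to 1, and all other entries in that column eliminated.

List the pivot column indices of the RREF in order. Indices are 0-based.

[1] R0 /= 4  ⇒  (1, -1, 1/2, 0)
     R1 -= -3·R0  ⇒  (0, 1, 9/2, 3)
     R2 -= -3·R0  ⇒  (0, -3, 1/2, 3)
[2] R1 /= 1  ⇒  (0, 1, 9/2, 3)
     R0 -= -1·R1  ⇒  (1, 0, 5, 3)
     R2 -= -3·R1  ⇒  (0, 0, 14, 12)
     R3 -= -1·R1  ⇒  (0, 0, 13/2, 2)
[3] R2 /= 14  ⇒  (0, 0, 1, 6/7)
     R0 -= 5·R2  ⇒  (1, 0, 0, -9/7)
     R1 -= 9/2·R2  ⇒  (0, 1, 0, -6/7)
     R3 -= 13/2·R2  ⇒  (0, 0, 0, -25/7)
[4] R3 /= -25/7  ⇒  (0, 0, 0, 1)
     R0 -= -9/7·R3  ⇒  (1, 0, 0, 0)
     R1 -= -6/7·R3  ⇒  (0, 1, 0, 0)
     R2 -= 6/7·R3  ⇒  (0, 0, 1, 0)

pivot columns: 0, 1, 2, 3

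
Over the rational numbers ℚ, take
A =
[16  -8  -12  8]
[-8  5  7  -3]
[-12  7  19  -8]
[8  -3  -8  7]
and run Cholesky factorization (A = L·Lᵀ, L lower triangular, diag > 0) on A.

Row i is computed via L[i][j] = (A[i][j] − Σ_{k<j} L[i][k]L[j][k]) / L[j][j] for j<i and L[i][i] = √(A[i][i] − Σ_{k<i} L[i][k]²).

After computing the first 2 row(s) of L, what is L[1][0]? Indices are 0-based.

L[1][0] = -2

Step 1: L[0][0] = √(16) = 4.
  L[1][0] = (-8) / L[0][0] = -2.
Step 2: L[1][1] = √(1) = 1.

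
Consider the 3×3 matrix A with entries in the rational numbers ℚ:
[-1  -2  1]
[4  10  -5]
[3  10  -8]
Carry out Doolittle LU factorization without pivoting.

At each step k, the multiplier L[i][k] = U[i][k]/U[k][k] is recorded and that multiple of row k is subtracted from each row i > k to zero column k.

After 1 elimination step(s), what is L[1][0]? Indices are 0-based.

k=0: U[0][0]=-1
  eliminate (1,0): mult=-4, new row 1: (0, 2, -1); set L[1][0]=-4
  eliminate (2,0): mult=-3, new row 2: (0, 4, -5); set L[2][0]=-3

L[1][0] = -4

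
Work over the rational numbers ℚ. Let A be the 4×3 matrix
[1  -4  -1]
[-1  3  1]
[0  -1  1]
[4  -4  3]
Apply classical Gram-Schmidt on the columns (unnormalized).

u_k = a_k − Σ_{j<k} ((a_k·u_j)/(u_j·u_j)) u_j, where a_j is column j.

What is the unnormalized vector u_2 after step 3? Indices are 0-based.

u_2 = (-21/227, 143/227, 349/227, 41/227)

Step 1: u_0 = a_0 = (1, -1, 0, 4).
Step 2: u_1 = a_1 − (-23/18)·u_0 = (-49/18, 31/18, -1, 10/9).
Step 3: u_2 = a_2 − (5/9)·u_0 − (122/227)·u_1 = (-21/227, 143/227, 349/227, 41/227).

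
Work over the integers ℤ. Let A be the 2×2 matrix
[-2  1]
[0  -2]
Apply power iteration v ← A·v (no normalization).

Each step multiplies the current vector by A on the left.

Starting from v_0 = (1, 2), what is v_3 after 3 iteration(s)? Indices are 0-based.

v_0 = (1, 2).
v_1 = A·v_0 = (0, -4).
v_2 = A·v_1 = (-4, 8).
v_3 = A·v_2 = (16, -16).

v_3 = (16, -16)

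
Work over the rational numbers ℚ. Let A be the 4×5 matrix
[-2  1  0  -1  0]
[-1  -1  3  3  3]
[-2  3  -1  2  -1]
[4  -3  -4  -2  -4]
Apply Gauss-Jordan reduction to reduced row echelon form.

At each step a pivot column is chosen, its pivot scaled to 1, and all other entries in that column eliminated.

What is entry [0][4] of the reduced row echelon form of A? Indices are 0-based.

M[0][4] = 0

step 1: normalize row 0 (÷-2) = (1, -1/2, 0, 1/2, 0)
  row 1: subtract -1×row0 = (0, -3/2, 3, 7/2, 3)
  row 2: subtract -2×row0 = (0, 2, -1, 3, -1)
  row 3: subtract 4×row0 = (0, -1, -4, -4, -4)
step 2: normalize row 1 (÷-3/2) = (0, 1, -2, -7/3, -2)
  row 0: subtract -1/2×row1 = (1, 0, -1, -2/3, -1)
  row 2: subtract 2×row1 = (0, 0, 3, 23/3, 3)
  row 3: subtract -1×row1 = (0, 0, -6, -19/3, -6)
step 3: normalize row 2 (÷3) = (0, 0, 1, 23/9, 1)
  row 0: subtract -1×row2 = (1, 0, 0, 17/9, 0)
  row 1: subtract -2×row2 = (0, 1, 0, 25/9, 0)
  row 3: subtract -6×row2 = (0, 0, 0, 9, 0)
step 4: normalize row 3 (÷9) = (0, 0, 0, 1, 0)
  row 0: subtract 17/9×row3 = (1, 0, 0, 0, 0)
  row 1: subtract 25/9×row3 = (0, 1, 0, 0, 0)
  row 2: subtract 23/9×row3 = (0, 0, 1, 0, 1)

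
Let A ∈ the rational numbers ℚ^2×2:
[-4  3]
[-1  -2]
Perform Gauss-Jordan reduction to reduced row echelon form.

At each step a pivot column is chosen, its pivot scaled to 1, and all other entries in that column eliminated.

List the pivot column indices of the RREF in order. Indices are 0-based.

pivot columns: 0, 1

[1] R0 /= -4  ⇒  (1, -3/4)
     R1 -= -1·R0  ⇒  (0, -11/4)
[2] R1 /= -11/4  ⇒  (0, 1)
     R0 -= -3/4·R1  ⇒  (1, 0)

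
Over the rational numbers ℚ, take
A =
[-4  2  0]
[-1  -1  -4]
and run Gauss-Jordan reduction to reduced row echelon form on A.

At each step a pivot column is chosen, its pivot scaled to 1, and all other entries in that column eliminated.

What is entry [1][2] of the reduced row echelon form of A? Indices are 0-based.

step 1: normalize row 0 (÷-4) = (1, -1/2, 0)
  row 1: subtract -1×row0 = (0, -3/2, -4)
step 2: normalize row 1 (÷-3/2) = (0, 1, 8/3)
  row 0: subtract -1/2×row1 = (1, 0, 4/3)

M[1][2] = 8/3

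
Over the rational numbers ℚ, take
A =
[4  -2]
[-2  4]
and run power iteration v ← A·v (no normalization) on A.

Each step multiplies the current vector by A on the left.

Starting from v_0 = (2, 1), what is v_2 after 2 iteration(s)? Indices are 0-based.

v_2 = (24, -12)

v_0 = (2, 1).
v_1 = A·v_0 = (6, 0).
v_2 = A·v_1 = (24, -12).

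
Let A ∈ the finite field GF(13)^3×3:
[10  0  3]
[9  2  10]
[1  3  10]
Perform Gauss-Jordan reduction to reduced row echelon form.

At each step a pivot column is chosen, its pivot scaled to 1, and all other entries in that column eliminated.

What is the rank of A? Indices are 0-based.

rank = 3

[1] R0 /= 10  ⇒  (1, 0, 12)
     R1 -= 9·R0  ⇒  (0, 2, 6)
     R2 -= 1·R0  ⇒  (0, 3, 11)
[2] R1 /= 2  ⇒  (0, 1, 3)
     R2 -= 3·R1  ⇒  (0, 0, 2)
[3] R2 /= 2  ⇒  (0, 0, 1)
     R0 -= 12·R2  ⇒  (1, 0, 0)
     R1 -= 3·R2  ⇒  (0, 1, 0)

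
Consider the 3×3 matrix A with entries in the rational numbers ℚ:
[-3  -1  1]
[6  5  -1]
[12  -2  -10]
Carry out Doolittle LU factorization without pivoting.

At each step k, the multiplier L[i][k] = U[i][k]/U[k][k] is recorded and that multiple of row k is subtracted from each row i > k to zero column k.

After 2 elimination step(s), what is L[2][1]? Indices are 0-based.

L[2][1] = -2

[col 0] pivot -3
  R1 -= -2*R0 → (0, 3, 1)  (L[1][0] := -2)
  R2 -= -4*R0 → (0, -6, -6)  (L[2][0] := -4)
[col 1] pivot 3
  R2 -= -2*R1 → (0, 0, -4)  (L[2][1] := -2)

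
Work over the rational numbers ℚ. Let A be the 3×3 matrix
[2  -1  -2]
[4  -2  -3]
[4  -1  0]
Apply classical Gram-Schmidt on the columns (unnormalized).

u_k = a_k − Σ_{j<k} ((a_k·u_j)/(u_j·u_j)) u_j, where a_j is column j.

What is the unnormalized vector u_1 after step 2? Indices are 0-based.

Step 1: u_0 = a_0 = (2, 4, 4).
Step 2: u_1 = a_1 − (-7/18)·u_0 = (-2/9, -4/9, 5/9).

u_1 = (-2/9, -4/9, 5/9)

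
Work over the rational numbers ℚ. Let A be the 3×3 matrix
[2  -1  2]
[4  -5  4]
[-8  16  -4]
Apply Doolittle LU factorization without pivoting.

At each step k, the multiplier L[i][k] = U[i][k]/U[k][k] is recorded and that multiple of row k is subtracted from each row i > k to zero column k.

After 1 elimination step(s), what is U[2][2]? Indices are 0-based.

U[2][2] = 4

[col 0] pivot 2
  R1 -= 2*R0 → (0, -3, 0)  (L[1][0] := 2)
  R2 -= -4*R0 → (0, 12, 4)  (L[2][0] := -4)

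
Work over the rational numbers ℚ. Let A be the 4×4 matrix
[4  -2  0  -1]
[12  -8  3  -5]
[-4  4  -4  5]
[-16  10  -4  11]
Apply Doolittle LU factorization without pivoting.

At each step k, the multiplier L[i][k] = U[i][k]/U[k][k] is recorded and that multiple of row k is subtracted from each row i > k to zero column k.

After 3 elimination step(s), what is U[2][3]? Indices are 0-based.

U[2][3] = 2

Step 1: pivot at (0,0) is 4.
  row1 ← row1 − (3)·row0  ⇒  L[1][0]=3, U row1=(0, -2, 3, -2)
  row2 ← row2 − (-1)·row0  ⇒  L[2][0]=-1, U row2=(0, 2, -4, 4)
  row3 ← row3 − (-4)·row0  ⇒  L[3][0]=-4, U row3=(0, 2, -4, 7)
Step 2: pivot at (1,1) is -2.
  row2 ← row2 − (-1)·row1  ⇒  L[2][1]=-1, U row2=(0, 0, -1, 2)
  row3 ← row3 − (-1)·row1  ⇒  L[3][1]=-1, U row3=(0, 0, -1, 5)
Step 3: pivot at (2,2) is -1.
  row3 ← row3 − (1)·row2  ⇒  L[3][2]=1, U row3=(0, 0, 0, 3)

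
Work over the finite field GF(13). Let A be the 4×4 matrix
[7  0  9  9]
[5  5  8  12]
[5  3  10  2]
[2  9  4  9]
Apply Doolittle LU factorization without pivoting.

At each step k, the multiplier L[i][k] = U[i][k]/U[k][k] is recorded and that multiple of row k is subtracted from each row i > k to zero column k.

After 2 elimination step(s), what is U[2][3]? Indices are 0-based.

k=0: U[0][0]=7
  eliminate (1,0): mult=10, new row 1: (0, 5, 9, 0); set L[1][0]=10
  eliminate (2,0): mult=10, new row 2: (0, 3, 11, 3); set L[2][0]=10
  eliminate (3,0): mult=4, new row 3: (0, 9, 7, 12); set L[3][0]=4
k=1: U[1][1]=5
  eliminate (2,1): mult=11, new row 2: (0, 0, 3, 3); set L[2][1]=11
  eliminate (3,1): mult=7, new row 3: (0, 0, 9, 12); set L[3][1]=7

U[2][3] = 3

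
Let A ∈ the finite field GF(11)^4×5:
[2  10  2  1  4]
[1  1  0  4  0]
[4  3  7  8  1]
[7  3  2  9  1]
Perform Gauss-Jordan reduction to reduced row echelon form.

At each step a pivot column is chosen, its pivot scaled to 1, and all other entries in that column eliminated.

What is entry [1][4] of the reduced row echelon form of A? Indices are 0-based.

pivot(0,0)=2: scale R0 → (1, 5, 1, 6, 2)
  clear (1,0): R1 −= (1)R0 → (0, 7, 10, 9, 9)
  clear (2,0): R2 −= (4)R0 → (0, 5, 3, 6, 4)
  clear (3,0): R3 −= (7)R0 → (0, 1, 6, 0, 9)
pivot(1,1)=7: scale R1 → (0, 1, 3, 6, 6)
  clear (0,1): R0 −= (5)R1 → (1, 0, 8, 9, 5)
  clear (2,1): R2 −= (5)R1 → (0, 0, 10, 9, 7)
  clear (3,1): R3 −= (1)R1 → (0, 0, 3, 5, 3)
pivot(2,2)=10: scale R2 → (0, 0, 1, 2, 4)
  clear (0,2): R0 −= (8)R2 → (1, 0, 0, 4, 6)
  clear (1,2): R1 −= (3)R2 → (0, 1, 0, 0, 5)
  clear (3,2): R3 −= (3)R2 → (0, 0, 0, 10, 2)
pivot(3,3)=10: scale R3 → (0, 0, 0, 1, 9)
  clear (0,3): R0 −= (4)R3 → (1, 0, 0, 0, 3)
  clear (2,3): R2 −= (2)R3 → (0, 0, 1, 0, 8)

M[1][4] = 5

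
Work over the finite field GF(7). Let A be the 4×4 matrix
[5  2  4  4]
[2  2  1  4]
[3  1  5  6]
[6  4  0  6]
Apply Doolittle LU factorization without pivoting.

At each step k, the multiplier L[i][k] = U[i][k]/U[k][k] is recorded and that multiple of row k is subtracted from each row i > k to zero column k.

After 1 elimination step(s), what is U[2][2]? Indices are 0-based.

[col 0] pivot 5
  R1 -= 6*R0 → (0, 4, 5, 1)  (L[1][0] := 6)
  R2 -= 2*R0 → (0, 4, 4, 5)  (L[2][0] := 2)
  R3 -= 4*R0 → (0, 3, 5, 4)  (L[3][0] := 4)

U[2][2] = 4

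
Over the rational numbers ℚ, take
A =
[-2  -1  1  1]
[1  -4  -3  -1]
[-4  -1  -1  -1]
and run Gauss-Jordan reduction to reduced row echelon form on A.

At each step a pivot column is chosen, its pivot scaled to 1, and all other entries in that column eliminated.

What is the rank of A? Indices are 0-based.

rank = 3

step 1: normalize row 0 (÷-2) = (1, 1/2, -1/2, -1/2)
  row 1: subtract 1×row0 = (0, -9/2, -5/2, -1/2)
  row 2: subtract -4×row0 = (0, 1, -3, -3)
step 2: normalize row 1 (÷-9/2) = (0, 1, 5/9, 1/9)
  row 0: subtract 1/2×row1 = (1, 0, -7/9, -5/9)
  row 2: subtract 1×row1 = (0, 0, -32/9, -28/9)
step 3: normalize row 2 (÷-32/9) = (0, 0, 1, 7/8)
  row 0: subtract -7/9×row2 = (1, 0, 0, 1/8)
  row 1: subtract 5/9×row2 = (0, 1, 0, -3/8)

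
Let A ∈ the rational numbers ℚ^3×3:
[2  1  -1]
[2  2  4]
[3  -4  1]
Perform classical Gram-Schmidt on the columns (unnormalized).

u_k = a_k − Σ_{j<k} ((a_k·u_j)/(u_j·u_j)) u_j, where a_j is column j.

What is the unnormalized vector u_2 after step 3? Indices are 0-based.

Step 1: u_0 = a_0 = (2, 2, 3).
Step 2: u_1 = a_1 − (-6/17)·u_0 = (29/17, 46/17, -50/17).
Step 3: u_2 = a_2 − (9/17)·u_0 − (35/107)·u_1 = (-280/107, 220/107, 40/107).

u_2 = (-280/107, 220/107, 40/107)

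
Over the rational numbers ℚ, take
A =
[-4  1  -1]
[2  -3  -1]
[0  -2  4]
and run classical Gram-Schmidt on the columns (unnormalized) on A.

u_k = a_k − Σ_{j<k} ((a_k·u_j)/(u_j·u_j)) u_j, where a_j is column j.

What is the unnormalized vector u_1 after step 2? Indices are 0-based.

Step 1: u_0 = a_0 = (-4, 2, 0).
Step 2: u_1 = a_1 − (-1/2)·u_0 = (-1, -2, -2).

u_1 = (-1, -2, -2)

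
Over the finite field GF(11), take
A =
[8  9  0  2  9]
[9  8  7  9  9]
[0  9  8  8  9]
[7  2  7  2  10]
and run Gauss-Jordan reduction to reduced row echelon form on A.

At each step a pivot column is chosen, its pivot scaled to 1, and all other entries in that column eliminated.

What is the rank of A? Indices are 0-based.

[1] R0 /= 8  ⇒  (1, 8, 0, 3, 8)
     R1 -= 9·R0  ⇒  (0, 2, 7, 4, 3)
     R3 -= 7·R0  ⇒  (0, 1, 7, 3, 9)
[2] R1 /= 2  ⇒  (0, 1, 9, 2, 7)
     R0 -= 8·R1  ⇒  (1, 0, 5, 9, 7)
     R2 -= 9·R1  ⇒  (0, 0, 4, 1, 1)
     R3 -= 1·R1  ⇒  (0, 0, 9, 1, 2)
[3] R2 /= 4  ⇒  (0, 0, 1, 3, 3)
     R0 -= 5·R2  ⇒  (1, 0, 0, 5, 3)
     R1 -= 9·R2  ⇒  (0, 1, 0, 8, 2)
     R3 -= 9·R2  ⇒  (0, 0, 0, 7, 8)
[4] R3 /= 7  ⇒  (0, 0, 0, 1, 9)
     R0 -= 5·R3  ⇒  (1, 0, 0, 0, 2)
     R1 -= 8·R3  ⇒  (0, 1, 0, 0, 7)
     R2 -= 3·R3  ⇒  (0, 0, 1, 0, 9)

rank = 4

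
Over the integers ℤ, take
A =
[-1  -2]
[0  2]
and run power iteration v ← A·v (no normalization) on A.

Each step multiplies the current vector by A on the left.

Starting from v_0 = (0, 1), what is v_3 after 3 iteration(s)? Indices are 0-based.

v_3 = (-6, 8)

v_0 = (0, 1).
v_1 = A·v_0 = (-2, 2).
v_2 = A·v_1 = (-2, 4).
v_3 = A·v_2 = (-6, 8).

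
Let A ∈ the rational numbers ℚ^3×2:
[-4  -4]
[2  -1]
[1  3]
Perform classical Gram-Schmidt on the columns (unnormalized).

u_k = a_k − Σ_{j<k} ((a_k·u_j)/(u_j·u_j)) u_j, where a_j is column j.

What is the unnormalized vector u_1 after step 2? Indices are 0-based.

u_1 = (-16/21, -55/21, 46/21)

Step 1: u_0 = a_0 = (-4, 2, 1).
Step 2: u_1 = a_1 − (17/21)·u_0 = (-16/21, -55/21, 46/21).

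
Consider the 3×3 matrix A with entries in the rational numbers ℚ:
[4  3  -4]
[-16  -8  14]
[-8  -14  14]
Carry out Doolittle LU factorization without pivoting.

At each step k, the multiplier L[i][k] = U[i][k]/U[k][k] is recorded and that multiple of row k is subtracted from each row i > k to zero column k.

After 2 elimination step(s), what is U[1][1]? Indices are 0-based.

U[1][1] = 4

Step 1: pivot at (0,0) is 4.
  row1 ← row1 − (-4)·row0  ⇒  L[1][0]=-4, U row1=(0, 4, -2)
  row2 ← row2 − (-2)·row0  ⇒  L[2][0]=-2, U row2=(0, -8, 6)
Step 2: pivot at (1,1) is 4.
  row2 ← row2 − (-2)·row1  ⇒  L[2][1]=-2, U row2=(0, 0, 2)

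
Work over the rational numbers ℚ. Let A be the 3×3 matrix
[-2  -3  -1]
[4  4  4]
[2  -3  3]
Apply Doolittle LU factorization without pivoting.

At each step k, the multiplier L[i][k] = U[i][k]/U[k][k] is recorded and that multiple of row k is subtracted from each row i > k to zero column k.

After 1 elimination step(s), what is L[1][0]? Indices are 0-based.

[col 0] pivot -2
  R1 -= -2*R0 → (0, -2, 2)  (L[1][0] := -2)
  R2 -= -1*R0 → (0, -6, 2)  (L[2][0] := -1)

L[1][0] = -2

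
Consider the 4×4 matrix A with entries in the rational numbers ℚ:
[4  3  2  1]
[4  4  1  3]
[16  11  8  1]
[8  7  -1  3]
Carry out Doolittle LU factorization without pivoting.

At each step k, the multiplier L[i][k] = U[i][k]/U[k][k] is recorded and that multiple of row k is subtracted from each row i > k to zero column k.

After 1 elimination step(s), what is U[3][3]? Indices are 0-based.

U[3][3] = 1

Step 1: pivot at (0,0) is 4.
  row1 ← row1 − (1)·row0  ⇒  L[1][0]=1, U row1=(0, 1, -1, 2)
  row2 ← row2 − (4)·row0  ⇒  L[2][0]=4, U row2=(0, -1, 0, -3)
  row3 ← row3 − (2)·row0  ⇒  L[3][0]=2, U row3=(0, 1, -5, 1)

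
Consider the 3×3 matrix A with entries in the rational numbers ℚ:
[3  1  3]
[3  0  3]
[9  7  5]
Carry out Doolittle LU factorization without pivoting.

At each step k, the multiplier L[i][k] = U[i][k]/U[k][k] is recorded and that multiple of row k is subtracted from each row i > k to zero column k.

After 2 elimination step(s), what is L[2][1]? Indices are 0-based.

[col 0] pivot 3
  R1 -= 1*R0 → (0, -1, 0)  (L[1][0] := 1)
  R2 -= 3*R0 → (0, 4, -4)  (L[2][0] := 3)
[col 1] pivot -1
  R2 -= -4*R1 → (0, 0, -4)  (L[2][1] := -4)

L[2][1] = -4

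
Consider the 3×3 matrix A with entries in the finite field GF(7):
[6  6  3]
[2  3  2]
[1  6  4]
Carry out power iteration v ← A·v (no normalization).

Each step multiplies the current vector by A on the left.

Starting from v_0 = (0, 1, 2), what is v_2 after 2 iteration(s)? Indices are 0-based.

v_2 = (2, 3, 5)

v_0 = (0, 1, 2).
v_1 = A·v_0 = (5, 0, 0).
v_2 = A·v_1 = (2, 3, 5).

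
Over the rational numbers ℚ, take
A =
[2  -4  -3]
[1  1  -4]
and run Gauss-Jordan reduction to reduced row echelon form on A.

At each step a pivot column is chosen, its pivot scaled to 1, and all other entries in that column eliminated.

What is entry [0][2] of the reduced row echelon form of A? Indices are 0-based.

pivot(0,0)=2: scale R0 → (1, -2, -3/2)
  clear (1,0): R1 −= (1)R0 → (0, 3, -5/2)
pivot(1,1)=3: scale R1 → (0, 1, -5/6)
  clear (0,1): R0 −= (-2)R1 → (1, 0, -19/6)

M[0][2] = -19/6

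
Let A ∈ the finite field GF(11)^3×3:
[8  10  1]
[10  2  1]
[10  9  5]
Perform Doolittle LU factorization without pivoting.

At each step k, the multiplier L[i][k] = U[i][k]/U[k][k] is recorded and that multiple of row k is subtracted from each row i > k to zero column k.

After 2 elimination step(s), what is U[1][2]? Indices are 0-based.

[col 0] pivot 8
  R1 -= 4*R0 → (0, 6, 8)  (L[1][0] := 4)
  R2 -= 4*R0 → (0, 2, 1)  (L[2][0] := 4)
[col 1] pivot 6
  R2 -= 4*R1 → (0, 0, 2)  (L[2][1] := 4)

U[1][2] = 8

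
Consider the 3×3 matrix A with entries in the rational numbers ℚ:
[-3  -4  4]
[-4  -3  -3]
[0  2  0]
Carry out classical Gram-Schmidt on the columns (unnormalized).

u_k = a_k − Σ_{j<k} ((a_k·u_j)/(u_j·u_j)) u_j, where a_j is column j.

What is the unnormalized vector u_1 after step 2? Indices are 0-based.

Step 1: u_0 = a_0 = (-3, -4, 0).
Step 2: u_1 = a_1 − (24/25)·u_0 = (-28/25, 21/25, 2).

u_1 = (-28/25, 21/25, 2)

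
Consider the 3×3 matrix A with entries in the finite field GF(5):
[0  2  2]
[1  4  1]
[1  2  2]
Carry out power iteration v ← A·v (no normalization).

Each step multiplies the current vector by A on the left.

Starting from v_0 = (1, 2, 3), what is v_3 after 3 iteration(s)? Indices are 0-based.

v_0 = (1, 2, 3).
v_1 = A·v_0 = (0, 2, 1).
v_2 = A·v_1 = (1, 4, 1).
v_3 = A·v_2 = (0, 3, 1).

v_3 = (0, 3, 1)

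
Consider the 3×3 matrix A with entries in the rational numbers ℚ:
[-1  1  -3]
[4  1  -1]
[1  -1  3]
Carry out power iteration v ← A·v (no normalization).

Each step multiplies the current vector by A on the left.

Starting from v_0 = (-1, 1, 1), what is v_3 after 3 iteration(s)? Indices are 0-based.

v_0 = (-1, 1, 1).
v_1 = A·v_0 = (-1, -4, 1).
v_2 = A·v_1 = (-6, -9, 6).
v_3 = A·v_2 = (-21, -39, 21).

v_3 = (-21, -39, 21)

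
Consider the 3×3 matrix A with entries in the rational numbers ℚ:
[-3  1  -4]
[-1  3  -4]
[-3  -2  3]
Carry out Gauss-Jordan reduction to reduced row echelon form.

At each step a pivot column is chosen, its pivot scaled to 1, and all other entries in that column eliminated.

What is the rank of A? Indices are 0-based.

rank = 3

pivot(0,0)=-3: scale R0 → (1, -1/3, 4/3)
  clear (1,0): R1 −= (-1)R0 → (0, 8/3, -8/3)
  clear (2,0): R2 −= (-3)R0 → (0, -3, 7)
pivot(1,1)=8/3: scale R1 → (0, 1, -1)
  clear (0,1): R0 −= (-1/3)R1 → (1, 0, 1)
  clear (2,1): R2 −= (-3)R1 → (0, 0, 4)
pivot(2,2)=4: scale R2 → (0, 0, 1)
  clear (0,2): R0 −= (1)R2 → (1, 0, 0)
  clear (1,2): R1 −= (-1)R2 → (0, 1, 0)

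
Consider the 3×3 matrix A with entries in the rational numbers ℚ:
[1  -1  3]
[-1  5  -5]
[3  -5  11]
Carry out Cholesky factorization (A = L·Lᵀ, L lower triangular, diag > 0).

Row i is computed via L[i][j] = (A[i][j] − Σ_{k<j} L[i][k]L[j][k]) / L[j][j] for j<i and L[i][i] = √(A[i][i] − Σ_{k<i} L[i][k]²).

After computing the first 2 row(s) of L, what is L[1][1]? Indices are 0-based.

Step 1: L[0][0] = √(1) = 1.
  L[1][0] = (-1) / L[0][0] = -1.
Step 2: L[1][1] = √(4) = 2.

L[1][1] = 2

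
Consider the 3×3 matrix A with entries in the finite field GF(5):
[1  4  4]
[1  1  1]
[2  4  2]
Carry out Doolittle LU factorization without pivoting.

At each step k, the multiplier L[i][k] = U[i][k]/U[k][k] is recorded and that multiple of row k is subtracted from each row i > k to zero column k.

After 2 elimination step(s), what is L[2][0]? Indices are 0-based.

L[2][0] = 2

Step 1: pivot at (0,0) is 1.
  row1 ← row1 − (1)·row0  ⇒  L[1][0]=1, U row1=(0, 2, 2)
  row2 ← row2 − (2)·row0  ⇒  L[2][0]=2, U row2=(0, 1, 4)
Step 2: pivot at (1,1) is 2.
  row2 ← row2 − (3)·row1  ⇒  L[2][1]=3, U row2=(0, 0, 3)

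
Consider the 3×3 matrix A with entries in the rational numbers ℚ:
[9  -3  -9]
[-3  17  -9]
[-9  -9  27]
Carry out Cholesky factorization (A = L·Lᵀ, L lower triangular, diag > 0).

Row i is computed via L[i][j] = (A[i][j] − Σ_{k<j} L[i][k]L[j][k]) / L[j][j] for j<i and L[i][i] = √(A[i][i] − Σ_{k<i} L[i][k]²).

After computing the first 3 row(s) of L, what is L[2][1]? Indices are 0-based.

Step 1: L[0][0] = √(9) = 3.
  L[1][0] = (-3) / L[0][0] = -1.
Step 2: L[1][1] = √(16) = 4.
  L[2][0] = (-9) / L[0][0] = -3.
  L[2][1] = (-12) / L[1][1] = -3.
Step 3: L[2][2] = √(9) = 3.

L[2][1] = -3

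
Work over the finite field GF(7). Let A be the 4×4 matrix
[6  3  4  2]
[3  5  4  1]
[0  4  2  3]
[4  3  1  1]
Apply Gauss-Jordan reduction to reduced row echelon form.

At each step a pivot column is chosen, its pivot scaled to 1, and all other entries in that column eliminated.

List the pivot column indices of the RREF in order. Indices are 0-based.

pivot(0,0)=6: scale R0 → (1, 4, 3, 5)
  clear (1,0): R1 −= (3)R0 → (0, 0, 2, 0)
  clear (3,0): R3 −= (4)R0 → (0, 1, 3, 2)
pivot(1,1): swap R1↔R2
pivot(1,1)=4: scale R1 → (0, 1, 4, 6)
  clear (0,1): R0 −= (4)R1 → (1, 0, 1, 2)
  clear (3,1): R3 −= (1)R1 → (0, 0, 6, 3)
pivot(2,2)=2: scale R2 → (0, 0, 1, 0)
  clear (0,2): R0 −= (1)R2 → (1, 0, 0, 2)
  clear (1,2): R1 −= (4)R2 → (0, 1, 0, 6)
  clear (3,2): R3 −= (6)R2 → (0, 0, 0, 3)
pivot(3,3)=3: scale R3 → (0, 0, 0, 1)
  clear (0,3): R0 −= (2)R3 → (1, 0, 0, 0)
  clear (1,3): R1 −= (6)R3 → (0, 1, 0, 0)

pivot columns: 0, 1, 2, 3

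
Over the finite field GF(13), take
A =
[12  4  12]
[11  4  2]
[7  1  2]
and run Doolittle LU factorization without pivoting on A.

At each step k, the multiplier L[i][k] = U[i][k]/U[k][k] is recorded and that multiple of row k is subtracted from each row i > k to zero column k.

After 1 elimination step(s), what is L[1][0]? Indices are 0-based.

L[1][0] = 2

k=0: U[0][0]=12
  eliminate (1,0): mult=2, new row 1: (0, 9, 4); set L[1][0]=2
  eliminate (2,0): mult=6, new row 2: (0, 3, 8); set L[2][0]=6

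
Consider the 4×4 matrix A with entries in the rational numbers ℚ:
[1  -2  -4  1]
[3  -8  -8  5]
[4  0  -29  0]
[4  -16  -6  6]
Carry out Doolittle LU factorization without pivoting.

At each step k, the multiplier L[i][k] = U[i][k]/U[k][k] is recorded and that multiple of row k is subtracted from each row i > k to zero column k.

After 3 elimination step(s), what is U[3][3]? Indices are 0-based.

U[3][3] = 2

Step 1: pivot at (0,0) is 1.
  row1 ← row1 − (3)·row0  ⇒  L[1][0]=3, U row1=(0, -2, 4, 2)
  row2 ← row2 − (4)·row0  ⇒  L[2][0]=4, U row2=(0, 8, -13, -4)
  row3 ← row3 − (4)·row0  ⇒  L[3][0]=4, U row3=(0, -8, 10, 2)
Step 2: pivot at (1,1) is -2.
  row2 ← row2 − (-4)·row1  ⇒  L[2][1]=-4, U row2=(0, 0, 3, 4)
  row3 ← row3 − (4)·row1  ⇒  L[3][1]=4, U row3=(0, 0, -6, -6)
Step 3: pivot at (2,2) is 3.
  row3 ← row3 − (-2)·row2  ⇒  L[3][2]=-2, U row3=(0, 0, 0, 2)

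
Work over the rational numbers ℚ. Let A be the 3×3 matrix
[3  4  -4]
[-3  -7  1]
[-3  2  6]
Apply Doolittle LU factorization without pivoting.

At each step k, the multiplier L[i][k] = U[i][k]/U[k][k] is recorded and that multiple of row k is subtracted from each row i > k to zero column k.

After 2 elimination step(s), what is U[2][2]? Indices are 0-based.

k=0: U[0][0]=3
  eliminate (1,0): mult=-1, new row 1: (0, -3, -3); set L[1][0]=-1
  eliminate (2,0): mult=-1, new row 2: (0, 6, 2); set L[2][0]=-1
k=1: U[1][1]=-3
  eliminate (2,1): mult=-2, new row 2: (0, 0, -4); set L[2][1]=-2

U[2][2] = -4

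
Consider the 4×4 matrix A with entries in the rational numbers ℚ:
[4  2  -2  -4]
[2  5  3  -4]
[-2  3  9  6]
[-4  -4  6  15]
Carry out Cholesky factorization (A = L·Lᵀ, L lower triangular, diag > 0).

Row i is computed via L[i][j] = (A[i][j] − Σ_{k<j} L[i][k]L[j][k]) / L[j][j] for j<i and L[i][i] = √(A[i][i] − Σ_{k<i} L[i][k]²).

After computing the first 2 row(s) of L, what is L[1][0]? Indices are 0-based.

Step 1: L[0][0] = √(4) = 2.
  L[1][0] = (2) / L[0][0] = 1.
Step 2: L[1][1] = √(4) = 2.

L[1][0] = 1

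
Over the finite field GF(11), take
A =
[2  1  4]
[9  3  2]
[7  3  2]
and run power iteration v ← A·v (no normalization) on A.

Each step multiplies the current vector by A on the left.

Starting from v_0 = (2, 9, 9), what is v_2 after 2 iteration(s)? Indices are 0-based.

v_0 = (2, 9, 9).
v_1 = A·v_0 = (5, 8, 4).
v_2 = A·v_1 = (1, 0, 1).

v_2 = (1, 0, 1)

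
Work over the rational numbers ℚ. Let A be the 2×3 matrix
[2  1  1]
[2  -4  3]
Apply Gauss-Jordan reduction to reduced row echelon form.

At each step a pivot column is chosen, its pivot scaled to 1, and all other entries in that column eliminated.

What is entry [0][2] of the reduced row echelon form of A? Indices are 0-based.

pivot(0,0)=2: scale R0 → (1, 1/2, 1/2)
  clear (1,0): R1 −= (2)R0 → (0, -5, 2)
pivot(1,1)=-5: scale R1 → (0, 1, -2/5)
  clear (0,1): R0 −= (1/2)R1 → (1, 0, 7/10)

M[0][2] = 7/10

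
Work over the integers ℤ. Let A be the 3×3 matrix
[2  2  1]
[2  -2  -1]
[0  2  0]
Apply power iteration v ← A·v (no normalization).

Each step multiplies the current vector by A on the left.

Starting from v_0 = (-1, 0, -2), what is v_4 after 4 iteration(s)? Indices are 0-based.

v_0 = (-1, 0, -2).
v_1 = A·v_0 = (-4, 0, 0).
v_2 = A·v_1 = (-8, -8, 0).
v_3 = A·v_2 = (-32, 0, -16).
v_4 = A·v_3 = (-80, -48, 0).

v_4 = (-80, -48, 0)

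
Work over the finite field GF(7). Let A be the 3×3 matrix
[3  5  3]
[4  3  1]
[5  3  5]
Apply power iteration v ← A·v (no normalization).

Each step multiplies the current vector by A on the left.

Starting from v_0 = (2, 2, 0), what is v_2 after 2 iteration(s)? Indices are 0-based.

v_0 = (2, 2, 0).
v_1 = A·v_0 = (2, 0, 2).
v_2 = A·v_1 = (5, 3, 6).

v_2 = (5, 3, 6)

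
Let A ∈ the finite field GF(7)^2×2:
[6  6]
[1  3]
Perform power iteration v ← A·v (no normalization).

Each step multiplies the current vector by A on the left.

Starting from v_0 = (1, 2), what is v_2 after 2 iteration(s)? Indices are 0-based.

v_0 = (1, 2).
v_1 = A·v_0 = (4, 0).
v_2 = A·v_1 = (3, 4).

v_2 = (3, 4)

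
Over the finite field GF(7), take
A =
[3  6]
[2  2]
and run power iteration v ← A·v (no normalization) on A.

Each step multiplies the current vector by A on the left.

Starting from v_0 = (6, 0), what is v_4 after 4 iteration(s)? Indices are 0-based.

v_0 = (6, 0).
v_1 = A·v_0 = (4, 5).
v_2 = A·v_1 = (0, 4).
v_3 = A·v_2 = (3, 1).
v_4 = A·v_3 = (1, 1).

v_4 = (1, 1)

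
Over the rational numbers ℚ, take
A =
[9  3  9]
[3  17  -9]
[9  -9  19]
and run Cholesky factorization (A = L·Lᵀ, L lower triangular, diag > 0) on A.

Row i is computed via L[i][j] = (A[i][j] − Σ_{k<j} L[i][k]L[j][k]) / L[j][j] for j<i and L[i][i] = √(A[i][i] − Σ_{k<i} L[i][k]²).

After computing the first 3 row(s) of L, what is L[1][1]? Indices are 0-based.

Step 1: L[0][0] = √(9) = 3.
  L[1][0] = (3) / L[0][0] = 1.
Step 2: L[1][1] = √(16) = 4.
  L[2][0] = (9) / L[0][0] = 3.
  L[2][1] = (-12) / L[1][1] = -3.
Step 3: L[2][2] = √(1) = 1.

L[1][1] = 4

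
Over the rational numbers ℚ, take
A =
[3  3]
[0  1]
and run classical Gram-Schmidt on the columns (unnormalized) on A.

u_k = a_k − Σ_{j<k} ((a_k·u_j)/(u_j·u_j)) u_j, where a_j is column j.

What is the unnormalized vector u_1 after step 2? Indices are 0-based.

Step 1: u_0 = a_0 = (3, 0).
Step 2: u_1 = a_1 − (1)·u_0 = (0, 1).

u_1 = (0, 1)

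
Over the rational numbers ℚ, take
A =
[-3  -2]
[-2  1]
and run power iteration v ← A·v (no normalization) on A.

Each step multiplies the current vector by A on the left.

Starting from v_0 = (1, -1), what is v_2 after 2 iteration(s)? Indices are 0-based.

v_0 = (1, -1).
v_1 = A·v_0 = (-1, -3).
v_2 = A·v_1 = (9, -1).

v_2 = (9, -1)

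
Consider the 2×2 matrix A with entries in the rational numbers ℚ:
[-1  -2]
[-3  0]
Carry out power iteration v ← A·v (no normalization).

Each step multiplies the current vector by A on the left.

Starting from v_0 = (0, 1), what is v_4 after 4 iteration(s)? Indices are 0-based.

v_4 = (26, 42)

v_0 = (0, 1).
v_1 = A·v_0 = (-2, 0).
v_2 = A·v_1 = (2, 6).
v_3 = A·v_2 = (-14, -6).
v_4 = A·v_3 = (26, 42).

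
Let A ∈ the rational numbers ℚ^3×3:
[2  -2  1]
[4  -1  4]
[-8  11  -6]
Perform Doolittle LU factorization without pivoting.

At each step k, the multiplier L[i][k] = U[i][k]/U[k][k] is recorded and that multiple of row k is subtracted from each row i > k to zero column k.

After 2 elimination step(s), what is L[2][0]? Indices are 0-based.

L[2][0] = -4

Step 1: pivot at (0,0) is 2.
  row1 ← row1 − (2)·row0  ⇒  L[1][0]=2, U row1=(0, 3, 2)
  row2 ← row2 − (-4)·row0  ⇒  L[2][0]=-4, U row2=(0, 3, -2)
Step 2: pivot at (1,1) is 3.
  row2 ← row2 − (1)·row1  ⇒  L[2][1]=1, U row2=(0, 0, -4)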